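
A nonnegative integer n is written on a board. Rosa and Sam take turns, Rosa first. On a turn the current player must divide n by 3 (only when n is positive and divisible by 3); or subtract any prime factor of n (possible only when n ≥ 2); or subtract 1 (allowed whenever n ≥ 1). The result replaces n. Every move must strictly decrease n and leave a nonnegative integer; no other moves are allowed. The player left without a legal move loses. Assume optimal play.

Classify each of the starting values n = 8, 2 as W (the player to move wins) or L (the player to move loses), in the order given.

Use the standard recursion: the mover loses at a terminal position; elsewhere, the mover wins exactly when some move hands the opponent an L position.
n=0: no move → L
n=1: reaches L-position 0 → W
n=2: reaches L-position 0 → W
n=3: reaches L-position 0 → W
n=4: only reaches 2(W), 3(W), all W → L
n=5: reaches L-position 0 → W
n=6: reaches L-position 4 → W
n=7: reaches L-position 0 → W
n=8: only reaches 6(W), 7(W), all W → L

8: L, 2: W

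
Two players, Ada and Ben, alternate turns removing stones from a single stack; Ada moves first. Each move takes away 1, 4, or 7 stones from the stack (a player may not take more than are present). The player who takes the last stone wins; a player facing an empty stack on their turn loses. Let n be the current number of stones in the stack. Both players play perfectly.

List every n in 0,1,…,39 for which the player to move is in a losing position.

Work bottom-up. With no move the player to move loses. Otherwise the position is W if at least one move leads to an L position for the opponent, and L if every move leads to a W.
n=0: no move → L
n=1: →0(L), so W
n=2: →1(W) only, which is W, so L
n=3: →2(L), so W
n=4: →0(L), so W
n=5: →4(W), 1(W) — all W, so L
n=6: →5(L), so W
n=7: →0(L), so W
n=8: →7(W), 4(W), 1(W) — all W, so L
n=9: →8(L), so W
n=10: →9(W), 6(W), 3(W) — all W, so L
n=11: →10(L), so W
n=12: →8(L), so W
n=13: →12(W), 9(W), 6(W) — all W, so L
n=14: →13(L), so W
n=15: →8(L), so W
n=16: →15(W), 12(W), 9(W) — all W, so L
n=17: →16(L), so W
n=18: →17(W), 14(W), 11(W) — all W, so L
n=19: →18(L), so W
n=20: →16(L), so W
n=21: →20(W), 17(W), 14(W) — all W, so L
n=22: →21(L), so W
n=23: →16(L), so W
n=24: →23(W), 20(W), 17(W) — all W, so L
n=25: →24(L), so W
n=26: →25(W), 22(W), 19(W) — all W, so L
n=27: →26(L), so W
n=28: →24(L), so W
n=29: →28(W), 25(W), 22(W) — all W, so L
n=30: →29(L), so W
n=31: →24(L), so W
n=32: →31(W), 28(W), 25(W) — all W, so L
n=33: →32(L), so W
n=34: →33(W), 30(W), 27(W) — all W, so L
n=35: →34(L), so W
n=36: →32(L), so W
n=37: →36(W), 33(W), 30(W) — all W, so L
n=38: →37(L), so W
n=39: →32(L), so W
The losing starting values of n are exactly the entries labelled L in this table (15 of them).

0, 2, 5, 8, 10, 13, 16, 18, 21, 24, 26, 29, 32, 34, 37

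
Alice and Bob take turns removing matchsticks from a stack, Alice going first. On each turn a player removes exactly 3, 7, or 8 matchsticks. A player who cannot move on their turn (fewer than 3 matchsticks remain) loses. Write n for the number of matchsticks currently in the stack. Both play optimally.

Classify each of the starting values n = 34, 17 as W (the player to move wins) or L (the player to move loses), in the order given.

Classify positions by backward induction: terminal positions (no move available) are L. From any other position, the mover wins iff some move reaches an L.
n=0: no move → L
n=1: no move → L
n=2: no move → L
n=3: W (go to 0, an L position)
n=4: W (go to 1, an L position)
n=5: W (go to 2, an L position)
n=6: L (sole option 3(W) is W)
n=7: W (go to 0, an L position)
n=8: W (go to 1, an L position)
n=9: W (go to 6, an L position)
n=10: W (go to 2, an L position)
n=11: L (options 8(W), 4(W), 3(W) are all W)
n=12: L (options 9(W), 5(W), 4(W) are all W)
n=13: W (go to 6, an L position)
n=14: W (go to 11, an L position)
n=15: W (go to 12, an L position)
n=16: L (options 13(W), 9(W), 8(W) are all W)
n=17: L (options 14(W), 10(W), 9(W) are all W)
n=18: W (go to 11, an L position)
n=19: W (go to 16, an L position)
n=20: W (go to 17, an L position)
n=21: L (options 18(W), 14(W), 13(W) are all W)
n=22: L (options 19(W), 15(W), 14(W) are all W)
n=23: W (go to 16, an L position)
n=24: W (go to 21, an L position)
n=25: W (go to 22, an L position)
n=26: L (options 23(W), 19(W), 18(W) are all W)
n=27: L (options 24(W), 20(W), 19(W) are all W)
n=28: W (go to 21, an L position)
n=29: W (go to 26, an L position)
n=30: W (go to 27, an L position)
n=31: L (options 28(W), 24(W), 23(W) are all W)
n=32: L (options 29(W), 25(W), 24(W) are all W)
n=33: W (go to 26, an L position)
n=34: W (go to 31, an L position)

34: W, 17: L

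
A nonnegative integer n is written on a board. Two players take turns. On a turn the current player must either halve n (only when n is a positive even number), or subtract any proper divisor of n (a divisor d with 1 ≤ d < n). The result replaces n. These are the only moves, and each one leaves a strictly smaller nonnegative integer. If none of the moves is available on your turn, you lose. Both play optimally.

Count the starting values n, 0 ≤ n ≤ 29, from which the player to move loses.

Positions with no move are L. A position that does have a move is losing for the player to move precisely when every available move leads to a winning position for the opponent. Fill in the labels:
n=0: no move → L
n=1: no move → L
n=2: can move to 1, which is L ⇒ W
n=3: the only move is to 2(W), a W ⇒ L
n=4: can move to 3, which is L ⇒ W
n=5: the only move is to 4(W), a W ⇒ L
n=6: can move to 3, which is L ⇒ W
n=7: the only move is to 6(W), a W ⇒ L
n=8: can move to 7, which is L ⇒ W
n=9: moves to 6(W), 8(W); every one is W ⇒ L
n=10: can move to 5, which is L ⇒ W
n=11: the only move is to 10(W), a W ⇒ L
n=12: can move to 9, which is L ⇒ W
n=13: the only move is to 12(W), a W ⇒ L
n=14: can move to 7, which is L ⇒ W
n=15: moves to 10(W), 12(W), 14(W); every one is W ⇒ L
n=16: can move to 15, which is L ⇒ W
n=17: the only move is to 16(W), a W ⇒ L
n=18: can move to 9, which is L ⇒ W
n=19: the only move is to 18(W), a W ⇒ L
n=20: can move to 15, which is L ⇒ W
n=21: moves to 14(W), 18(W), 20(W); every one is W ⇒ L
n=22: can move to 11, which is L ⇒ W
n=23: the only move is to 22(W), a W ⇒ L
n=24: can move to 21, which is L ⇒ W
n=25: moves to 20(W), 24(W); every one is W ⇒ L
n=26: can move to 13, which is L ⇒ W
n=27: moves to 18(W), 24(W), 26(W); every one is W ⇒ L
n=28: can move to 21, which is L ⇒ W
n=29: the only move is to 28(W), a W ⇒ L
L entries with 0 ≤ n ≤ 29: n = 0, 1, 3, 5, 7, 9, 11, 13, 15, 17, 19, 21, 23, 25, 27, 29; that makes 16.

16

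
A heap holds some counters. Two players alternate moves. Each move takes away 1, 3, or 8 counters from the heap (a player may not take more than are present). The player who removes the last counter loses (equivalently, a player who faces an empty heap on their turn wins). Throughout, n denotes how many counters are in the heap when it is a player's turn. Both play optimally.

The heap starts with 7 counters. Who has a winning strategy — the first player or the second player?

The second player wins.

Classify positions by backward induction: terminal positions (no move available) are W. From any other position, the mover wins iff some move reaches an L.
n=0: no move; the opponent has just taken the last counter and therefore loses → W
n=1: the only move is to 0(W), a W ⇒ L
n=2: can move to 1, which is L ⇒ W
n=3: moves to 2(W), 0(W); every one is W ⇒ L
n=4: can move to 3, which is L ⇒ W
n=5: moves to 4(W), 2(W); every one is W ⇒ L
n=6: can move to 5, which is L ⇒ W
n=7: moves to 6(W), 4(W); every one is W ⇒ L
The starting position 7 is L: whatever the player to move does, the opponent receives a W position.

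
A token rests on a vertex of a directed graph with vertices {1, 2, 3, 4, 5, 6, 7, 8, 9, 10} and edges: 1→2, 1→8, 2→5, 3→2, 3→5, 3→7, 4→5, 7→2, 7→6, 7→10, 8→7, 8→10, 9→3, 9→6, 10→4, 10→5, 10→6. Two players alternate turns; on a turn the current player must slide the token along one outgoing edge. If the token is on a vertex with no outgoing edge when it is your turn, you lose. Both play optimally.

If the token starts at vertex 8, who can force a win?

Work bottom-up. With no move the player to move loses. Otherwise the position is W if at least one move leads to an L position for the opponent, and L if every move leads to a W.
Every edge goes from a vertex to one that appears earlier in the order 5, 6, 2, 4, 10, 7, 3, 8, 1, 9, so processing vertices in that order labels each vertex after all of its successors.
5: no outgoing edge → L
6: no outgoing edge → L
2: W (go to 5, an L position)
4: W (go to 5, an L position)
10: W (go to 6, an L position)
7: W (go to 6, an L position)
3: W (go to 5, an L position)
8: L (options 7(W), 10(W) are all W)
1: W (go to 8, an L position)
9: W (go to 6, an L position)
Every move from 8 reaches a W position, so the mover loses.

The second player wins.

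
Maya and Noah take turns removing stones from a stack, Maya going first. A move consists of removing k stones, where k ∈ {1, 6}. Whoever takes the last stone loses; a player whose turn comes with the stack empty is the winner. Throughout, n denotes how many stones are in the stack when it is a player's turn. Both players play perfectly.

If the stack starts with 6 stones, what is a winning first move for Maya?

Remove 1, leaving 5.

Label each position W (a win for the player to move) or L (a loss). A position with no legal move is W; any other position is W exactly when some move reaches an L, and L when every move reaches a W.
n=0: no move; the opponent has just taken the last stone and therefore loses → W
n=1: →0(W) only, which is W, so L
n=2: →1(L), so W
n=3: →2(W) only, which is W, so L
n=4: →3(L), so W
n=5: →4(W) only, which is W, so L
n=6: →5(L), so W
From 6, the L positions reachable in one move are: 5.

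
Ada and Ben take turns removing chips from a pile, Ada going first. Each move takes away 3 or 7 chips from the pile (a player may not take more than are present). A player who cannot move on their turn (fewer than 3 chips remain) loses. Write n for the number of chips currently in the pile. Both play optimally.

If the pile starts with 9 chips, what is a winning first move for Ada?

Remove 3, leaving 6.

Build the W/L table. Terminal = L. A non-terminal position is W if it has a move to some L; otherwise it is L.
n=0: no move → L
n=1: no move → L
n=2: no move → L
n=3: reaches L-position 0 → W
n=4: reaches L-position 1 → W
n=5: reaches L-position 2 → W
n=6: only reaches 3(W), which is W → L
n=7: reaches L-position 0 → W
n=8: reaches L-position 1 → W
n=9: reaches L-position 6 → W
From 9, the L positions reachable in one move are: 6, 2. Any move reaching one of these is winning.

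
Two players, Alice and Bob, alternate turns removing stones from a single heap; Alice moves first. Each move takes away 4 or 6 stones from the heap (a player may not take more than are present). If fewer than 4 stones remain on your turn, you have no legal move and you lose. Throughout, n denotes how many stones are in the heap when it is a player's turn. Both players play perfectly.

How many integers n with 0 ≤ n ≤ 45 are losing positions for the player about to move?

Classify positions by backward induction: terminal positions (no move available) are L. From any other position, the mover wins iff some move reaches an L.
n=0: no move → L
n=1: no move → L
n=2: no move → L
n=3: no move → L
n=4: can move to 0, which is L ⇒ W
n=5: can move to 1, which is L ⇒ W
n=6: can move to 2, which is L ⇒ W
n=7: can move to 3, which is L ⇒ W
n=8: can move to 2, which is L ⇒ W
n=9: can move to 3, which is L ⇒ W
n=10: moves to 6(W), 4(W); every one is W ⇒ L
n=11: moves to 7(W), 5(W); every one is W ⇒ L
n=12: moves to 8(W), 6(W); every one is W ⇒ L
n=13: moves to 9(W), 7(W); every one is W ⇒ L
n=14: can move to 10, which is L ⇒ W
n=15: can move to 11, which is L ⇒ W
n=16: can move to 12, which is L ⇒ W
n=17: can move to 13, which is L ⇒ W
n=18: can move to 12, which is L ⇒ W
n=19: can move to 13, which is L ⇒ W
n=20: moves to 16(W), 14(W); every one is W ⇒ L
n=21: moves to 17(W), 15(W); every one is W ⇒ L
n=22: moves to 18(W), 16(W); every one is W ⇒ L
n=23: moves to 19(W), 17(W); every one is W ⇒ L
n=24: can move to 20, which is L ⇒ W
n=25: can move to 21, which is L ⇒ W
n=26: can move to 22, which is L ⇒ W
n=27: can move to 23, which is L ⇒ W
n=28: can move to 22, which is L ⇒ W
n=29: can move to 23, which is L ⇒ W
n=30: moves to 26(W), 24(W); every one is W ⇒ L
n=31: moves to 27(W), 25(W); every one is W ⇒ L
n=32: moves to 28(W), 26(W); every one is W ⇒ L
n=33: moves to 29(W), 27(W); every one is W ⇒ L
n=34: can move to 30, which is L ⇒ W
n=35: can move to 31, which is L ⇒ W
n=36: can move to 32, which is L ⇒ W
n=37: can move to 33, which is L ⇒ W
n=38: can move to 32, which is L ⇒ W
n=39: can move to 33, which is L ⇒ W
n=40: moves to 36(W), 34(W); every one is W ⇒ L
n=41: moves to 37(W), 35(W); every one is W ⇒ L
n=42: moves to 38(W), 36(W); every one is W ⇒ L
n=43: moves to 39(W), 37(W); every one is W ⇒ L
n=44: can move to 40, which is L ⇒ W
n=45: can move to 41, which is L ⇒ W
L entries with 0 ≤ n ≤ 45: n = 0, 1, 2, 3, 10, 11, 12, 13, 20, 21, 22, 23, 30, 31, 32, 33, 40, 41, 42, 43; that makes 20.

20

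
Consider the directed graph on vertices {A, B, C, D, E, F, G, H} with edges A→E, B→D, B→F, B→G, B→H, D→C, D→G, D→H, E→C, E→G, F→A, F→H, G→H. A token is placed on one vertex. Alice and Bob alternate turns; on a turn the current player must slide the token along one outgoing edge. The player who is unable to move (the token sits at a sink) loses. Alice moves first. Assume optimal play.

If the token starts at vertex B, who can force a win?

Build the W/L table. Terminal = L. A non-terminal position is W if it has a move to some L; otherwise it is L.
Every edge goes from a vertex to one that appears earlier in the order H, C, G, D, E, A, F, B, so processing vertices in that order labels each vertex after all of its successors.
H: no outgoing edge → L
C: no outgoing edge → L
G: reaches L-position H → W
D: reaches L-position C → W
E: reaches L-position C → W
A: only reaches E(W), which is W → L
F: reaches L-position A → W
B: reaches L-position H → W
From B Alice can move to H, reaching an L position.

Alice wins.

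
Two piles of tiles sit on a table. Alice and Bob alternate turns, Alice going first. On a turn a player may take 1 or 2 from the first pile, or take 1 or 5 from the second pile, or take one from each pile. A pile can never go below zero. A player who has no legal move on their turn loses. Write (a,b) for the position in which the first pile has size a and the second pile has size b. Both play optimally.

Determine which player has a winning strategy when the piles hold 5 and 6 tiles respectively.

Alice wins.

Work bottom-up. With no move the player to move loses. Otherwise the position is W if at least one move leads to an L position for the opponent, and L if every move leads to a W.
No move ever increases a pile, so every position that can arise here has a ≤ 5 and b ≤ 6; it is enough to label the cells with 0 ≤ a ≤ 5 and 0 ≤ b ≤ 6.
Every move lowers a or b (never raises either), so fill the grid row by row in increasing a, and left to right within a row: each cell's successors are then already labelled.
      b=0  b=1  b=2  b=3  b=4  b=5  b=6
a=0:    L    W    L    W    L    W    L
a=1:    W    W    W    W    W    W    W
a=2:    W    L    W    L    W    L    W
a=3:    L    W    W    W    W    W    W
a=4:    W    W    L    W    L    W    L
a=5:    W    L    W    W    W    W    W
Cells with no legal move (terminal, hence L): (0,0).
The remaining L cells, each justified by listing all of its moves:
(0,2): the only move is to (0,1)(W), a W ⇒ L
(0,4): the only move is to (0,3)(W), a W ⇒ L
(0,6): moves to (0,5)(W), (0,1)(W); every one is W ⇒ L
(2,1): moves to (1,1)(W), (0,1)(W), (2,0)(W), (1,0)(W); every one is W ⇒ L
(2,3): moves to (1,3)(W), (0,3)(W), (2,2)(W), (1,2)(W); every one is W ⇒ L
(2,5): moves to (1,5)(W), (0,5)(W), (2,4)(W), (2,0)(W), (1,4)(W); every one is W ⇒ L
(3,0): moves to (2,0)(W), (1,0)(W); every one is W ⇒ L
(4,2): moves to (3,2)(W), (2,2)(W), (4,1)(W), (3,1)(W); every one is W ⇒ L
(4,4): moves to (3,4)(W), (2,4)(W), (4,3)(W), (3,3)(W); every one is W ⇒ L
(4,6): moves to (3,6)(W), (2,6)(W), (4,5)(W), (4,1)(W), (3,5)(W); every one is W ⇒ L
(5,1): moves to (4,1)(W), (3,1)(W), (5,0)(W), (4,0)(W); every one is W ⇒ L
Every other cell has at least one move into one of the L cells above, so it is W.
The starting position (5,6) is W: Alice should move to (4,6), handing over an L position.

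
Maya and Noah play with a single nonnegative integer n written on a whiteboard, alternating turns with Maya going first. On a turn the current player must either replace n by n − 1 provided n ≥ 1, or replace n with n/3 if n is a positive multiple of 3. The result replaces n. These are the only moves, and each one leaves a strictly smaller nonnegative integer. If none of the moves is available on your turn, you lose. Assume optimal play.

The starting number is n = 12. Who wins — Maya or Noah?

Maya wins.

Compute win/loss labels from the base case upward. A position with no move is L. Any other position is W if it can reach an L in one move, else L.
n=0: no move → L
n=1: W (go to 0, an L position)
n=2: L (sole option 1(W) is W)
n=3: W (go to 2, an L position)
n=4: L (sole option 3(W) is W)
n=5: W (go to 4, an L position)
n=6: W (go to 2, an L position)
n=7: L (sole option 6(W) is W)
n=8: W (go to 7, an L position)
n=9: L (options 3(W), 8(W) are all W)
n=10: W (go to 9, an L position)
n=11: L (sole option 10(W) is W)
n=12: W (go to 4, an L position)
From 12 Maya can move to 4, reaching an L position.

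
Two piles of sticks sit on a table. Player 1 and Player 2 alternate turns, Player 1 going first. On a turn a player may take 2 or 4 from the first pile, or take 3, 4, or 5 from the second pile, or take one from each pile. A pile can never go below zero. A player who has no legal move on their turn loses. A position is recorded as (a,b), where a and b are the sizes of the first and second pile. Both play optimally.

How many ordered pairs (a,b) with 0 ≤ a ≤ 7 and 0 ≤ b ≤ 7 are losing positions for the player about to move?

22

Use the standard recursion: the mover loses at a terminal position; elsewhere, the mover wins exactly when some move hands the opponent an L position.
Every move lowers a or b (never raises either), so fill the grid row by row in increasing a, and left to right within a row: each cell's successors are then already labelled.
      b=0  b=1  b=2  b=3  b=4  b=5  b=6  b=7
a=0:    L    L    L    W    W    W    W    W
a=1:    L    W    W    W    W    W    L    L
a=2:    W    W    W    L    L    L    W    W
a=3:    W    L    L    L    W    W    W    W
a=4:    W    W    W    W    W    W    L    L
a=5:    W    W    W    W    L    L    W    W
a=6:    L    L    L    W    W    W    W    W
a=7:    L    W    W    W    W    W    L    L
Cells with no legal move (terminal, hence L): (0,0), (0,1), (0,2), (1,0).
The remaining L cells, each justified by listing all of its moves:
(1,6): only reaches (1,3)(W), (1,2)(W), (1,1)(W), (0,5)(W), all W → L
(1,7): only reaches (1,4)(W), (1,3)(W), (1,2)(W), (0,6)(W), all W → L
(2,3): only reaches (0,3)(W), (2,0)(W), (1,2)(W), all W → L
(2,4): only reaches (0,4)(W), (2,1)(W), (2,0)(W), (1,3)(W), all W → L
(2,5): only reaches (0,5)(W), (2,2)(W), (2,1)(W), (2,0)(W), (1,4)(W), all W → L
(3,1): only reaches (1,1)(W), (2,0)(W), all W → L
(3,2): only reaches (1,2)(W), (2,1)(W), all W → L
(3,3): only reaches (1,3)(W), (3,0)(W), (2,2)(W), all W → L
(4,6): only reaches (2,6)(W), (0,6)(W), (4,3)(W), (4,2)(W), (4,1)(W), (3,5)(W), all W → L
(4,7): only reaches (2,7)(W), (0,7)(W), (4,4)(W), (4,3)(W), (4,2)(W), (3,6)(W), all W → L
(5,4): only reaches (3,4)(W), (1,4)(W), (5,1)(W), (5,0)(W), (4,3)(W), all W → L
(5,5): only reaches (3,5)(W), (1,5)(W), (5,2)(W), (5,1)(W), (5,0)(W), (4,4)(W), all W → L
(6,0): only reaches (4,0)(W), (2,0)(W), all W → L
(6,1): only reaches (4,1)(W), (2,1)(W), (5,0)(W), all W → L
(6,2): only reaches (4,2)(W), (2,2)(W), (5,1)(W), all W → L
(7,0): only reaches (5,0)(W), (3,0)(W), all W → L
(7,6): only reaches (5,6)(W), (3,6)(W), (7,3)(W), (7,2)(W), (7,1)(W), (6,5)(W), all W → L
(7,7): only reaches (5,7)(W), (3,7)(W), (7,4)(W), (7,3)(W), (7,2)(W), (6,6)(W), all W → L
Every other cell has at least one move into one of the L cells above, so it is W.
L cells per row: a=0: 3, a=1: 3, a=2: 3, a=3: 3, a=4: 2, a=5: 2, a=6: 3, a=7: 3; total 22.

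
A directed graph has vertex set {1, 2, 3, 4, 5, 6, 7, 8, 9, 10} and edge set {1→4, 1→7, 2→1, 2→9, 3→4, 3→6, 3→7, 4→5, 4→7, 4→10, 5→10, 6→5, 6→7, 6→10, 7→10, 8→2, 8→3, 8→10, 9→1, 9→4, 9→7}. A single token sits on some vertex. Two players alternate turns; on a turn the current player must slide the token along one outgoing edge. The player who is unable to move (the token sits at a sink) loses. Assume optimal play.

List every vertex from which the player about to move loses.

1, 3, 10

Work bottom-up. With no move the player to move loses. Otherwise the position is W if at least one move leads to an L position for the opponent, and L if every move leads to a W.
Every edge goes from a vertex to one that appears earlier in the order 10, 7, 5, 4, 6, 1, 3, 9, 2, 8, so processing vertices in that order labels each vertex after all of its successors.
10: no outgoing edge → L
7: →10(L), so W
5: →10(L), so W
4: →10(L), so W
6: →10(L), so W
1: →4(W), 7(W) — all W, so L
3: →6(W), 4(W), 7(W) — all W, so L
9: →1(L), so W
2: →1(L), so W
8: →3(L), so W
Reading off the rows marked L gives the requested list; there are 3 such vertices.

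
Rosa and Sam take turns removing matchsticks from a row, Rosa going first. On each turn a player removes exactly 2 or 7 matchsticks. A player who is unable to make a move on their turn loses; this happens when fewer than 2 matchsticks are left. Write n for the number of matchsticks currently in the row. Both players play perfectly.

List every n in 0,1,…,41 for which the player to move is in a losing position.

Build the W/L table. Terminal = L. A non-terminal position is W if it has a move to some L; otherwise it is L.
n=0: no move → L
n=1: no move → L
n=2: can move to 0, which is L ⇒ W
n=3: can move to 1, which is L ⇒ W
n=4: the only move is to 2(W), a W ⇒ L
n=5: the only move is to 3(W), a W ⇒ L
n=6: can move to 4, which is L ⇒ W
n=7: can move to 5, which is L ⇒ W
n=8: can move to 1, which is L ⇒ W
n=9: moves to 7(W), 2(W); every one is W ⇒ L
n=10: moves to 8(W), 3(W); every one is W ⇒ L
n=11: can move to 9, which is L ⇒ W
n=12: can move to 10, which is L ⇒ W
n=13: moves to 11(W), 6(W); every one is W ⇒ L
n=14: moves to 12(W), 7(W); every one is W ⇒ L
n=15: can move to 13, which is L ⇒ W
n=16: can move to 14, which is L ⇒ W
n=17: can move to 10, which is L ⇒ W
n=18: moves to 16(W), 11(W); every one is W ⇒ L
n=19: moves to 17(W), 12(W); every one is W ⇒ L
n=20: can move to 18, which is L ⇒ W
n=21: can move to 19, which is L ⇒ W
n=22: moves to 20(W), 15(W); every one is W ⇒ L
n=23: moves to 21(W), 16(W); every one is W ⇒ L
n=24: can move to 22, which is L ⇒ W
n=25: can move to 23, which is L ⇒ W
n=26: can move to 19, which is L ⇒ W
n=27: moves to 25(W), 20(W); every one is W ⇒ L
n=28: moves to 26(W), 21(W); every one is W ⇒ L
n=29: can move to 27, which is L ⇒ W
n=30: can move to 28, which is L ⇒ W
n=31: moves to 29(W), 24(W); every one is W ⇒ L
n=32: moves to 30(W), 25(W); every one is W ⇒ L
n=33: can move to 31, which is L ⇒ W
n=34: can move to 32, which is L ⇒ W
n=35: can move to 28, which is L ⇒ W
n=36: moves to 34(W), 29(W); every one is W ⇒ L
n=37: moves to 35(W), 30(W); every one is W ⇒ L
n=38: can move to 36, which is L ⇒ W
n=39: can move to 37, which is L ⇒ W
n=40: moves to 38(W), 33(W); every one is W ⇒ L
n=41: moves to 39(W), 34(W); every one is W ⇒ L
Reading off the rows marked L gives the requested list; there are 20 such values of n.

0, 1, 4, 5, 9, 10, 13, 14, 18, 19, 22, 23, 27, 28, 31, 32, 36, 37, 40, 41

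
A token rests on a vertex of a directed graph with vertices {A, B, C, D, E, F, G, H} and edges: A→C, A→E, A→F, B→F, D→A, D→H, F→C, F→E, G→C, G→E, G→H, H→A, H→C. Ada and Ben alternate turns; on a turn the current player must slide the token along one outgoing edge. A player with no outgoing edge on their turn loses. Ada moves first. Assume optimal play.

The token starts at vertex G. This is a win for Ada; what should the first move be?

Move to E.

Compute win/loss labels from the base case upward. A position with no move is L. Any other position is W if it can reach an L in one move, else L.
Every edge goes from a vertex to one that appears earlier in the order C, E, F, A, H, D, B, G, so processing vertices in that order labels each vertex after all of its successors.
C: no outgoing edge → L
E: no outgoing edge → L
F: →E(L), so W
A: →E(L), so W
H: →C(L), so W
D: →H(W), A(W) — all W, so L
B: →F(W) only, which is W, so L
G: →E(L), so W
From G, the L positions reachable in one move are: E, C. Any move reaching one of these is winning.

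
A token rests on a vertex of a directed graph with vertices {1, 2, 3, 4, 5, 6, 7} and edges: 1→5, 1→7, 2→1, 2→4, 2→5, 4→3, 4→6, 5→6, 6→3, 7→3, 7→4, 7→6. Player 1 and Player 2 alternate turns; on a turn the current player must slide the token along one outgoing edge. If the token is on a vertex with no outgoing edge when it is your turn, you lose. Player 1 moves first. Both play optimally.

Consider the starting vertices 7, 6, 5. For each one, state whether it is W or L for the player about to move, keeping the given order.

7: W, 6: W, 5: L

Use the standard recursion: the mover loses at a terminal position; elsewhere, the mover wins exactly when some move hands the opponent an L position.
Every edge goes from a vertex to one that appears earlier in the order 3, 6, 5, 4, 7, 1, 2, so processing vertices in that order labels each vertex after all of its successors.
3: no outgoing edge → L
6: W (go to 3, an L position)
5: L (sole option 6(W) is W)
4: W (go to 3, an L position)
7: W (go to 3, an L position)
1: W (go to 5, an L position)
2: W (go to 5, an L position)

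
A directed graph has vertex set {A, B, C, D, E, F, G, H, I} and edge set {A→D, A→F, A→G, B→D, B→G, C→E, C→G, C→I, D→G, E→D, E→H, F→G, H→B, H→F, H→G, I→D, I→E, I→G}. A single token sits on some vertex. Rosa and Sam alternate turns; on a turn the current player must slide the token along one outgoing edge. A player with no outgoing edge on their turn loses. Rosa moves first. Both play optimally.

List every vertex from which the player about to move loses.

Label each position W (a win for the player to move) or L (a loss). A position with no legal move is L; any other position is W exactly when some move reaches an L, and L when every move reaches a W.
Every edge goes from a vertex to one that appears earlier in the order G, F, D, B, H, E, I, C, A, so processing vertices in that order labels each vertex after all of its successors.
G: no outgoing edge → L
F: reaches L-position G → W
D: reaches L-position G → W
B: reaches L-position G → W
H: reaches L-position G → W
E: only reaches H(W), D(W), all W → L
I: reaches L-position E → W
C: reaches L-position E → W
A: reaches L-position G → W
Reading off the rows marked L gives the requested list; there are 2 such vertices.

E, G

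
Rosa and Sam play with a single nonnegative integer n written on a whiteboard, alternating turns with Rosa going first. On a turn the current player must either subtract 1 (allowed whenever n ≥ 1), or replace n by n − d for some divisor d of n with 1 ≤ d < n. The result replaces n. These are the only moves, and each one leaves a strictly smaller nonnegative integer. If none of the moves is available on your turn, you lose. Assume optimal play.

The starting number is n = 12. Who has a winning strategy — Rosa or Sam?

Rosa wins.

Positions with no move are L. A position that does have a move is losing for the player to move precisely when every available move leads to a winning position for the opponent. Fill in the labels:
n=0: no move → L
n=1: reaches L-position 0 → W
n=2: only reaches 1(W), which is W → L
n=3: reaches L-position 2 → W
n=4: reaches L-position 2 → W
n=5: only reaches 4(W), which is W → L
n=6: reaches L-position 5 → W
n=7: only reaches 6(W), which is W → L
n=8: reaches L-position 7 → W
n=9: only reaches 6(W), 8(W), all W → L
n=10: reaches L-position 5 → W
n=11: only reaches 10(W), which is W → L
n=12: reaches L-position 9 → W
The starting position 12 is W: Rosa should move to 9, handing over an L position.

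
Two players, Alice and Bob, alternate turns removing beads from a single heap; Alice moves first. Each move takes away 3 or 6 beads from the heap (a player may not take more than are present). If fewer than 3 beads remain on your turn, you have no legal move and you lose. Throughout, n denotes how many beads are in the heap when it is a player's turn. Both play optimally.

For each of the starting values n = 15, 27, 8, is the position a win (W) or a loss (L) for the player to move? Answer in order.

15: W, 27: L, 8: W

Use the standard recursion: the mover loses at a terminal position; elsewhere, the mover wins exactly when some move hands the opponent an L position.
n=0: no move → L
n=1: no move → L
n=2: no move → L
n=3: W (go to 0, an L position)
n=4: W (go to 1, an L position)
n=5: W (go to 2, an L position)
n=6: W (go to 0, an L position)
n=7: W (go to 1, an L position)
n=8: W (go to 2, an L position)
n=9: L (options 6(W), 3(W) are all W)
n=10: L (options 7(W), 4(W) are all W)
n=11: L (options 8(W), 5(W) are all W)
n=12: W (go to 9, an L position)
n=13: W (go to 10, an L position)
n=14: W (go to 11, an L position)
n=15: W (go to 9, an L position)
n=16: W (go to 10, an L position)
n=17: W (go to 11, an L position)
n=18: L (options 15(W), 12(W) are all W)
n=19: L (options 16(W), 13(W) are all W)
n=20: L (options 17(W), 14(W) are all W)
n=21: W (go to 18, an L position)
n=22: W (go to 19, an L position)
n=23: W (go to 20, an L position)
n=24: W (go to 18, an L position)
n=25: W (go to 19, an L position)
n=26: W (go to 20, an L position)
n=27: L (options 24(W), 21(W) are all W)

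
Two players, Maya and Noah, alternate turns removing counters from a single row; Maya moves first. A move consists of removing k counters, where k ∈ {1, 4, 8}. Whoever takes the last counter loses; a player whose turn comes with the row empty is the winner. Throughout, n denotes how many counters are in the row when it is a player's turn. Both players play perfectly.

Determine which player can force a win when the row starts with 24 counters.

Maya wins.

Compute win/loss labels from the base case upward. A position with no move is W. Any other position is W if it can reach an L in one move, else L.
n=0: no move; the opponent has just taken the last counter and therefore loses → W
n=1: L (sole option 0(W) is W)
n=2: W (go to 1, an L position)
n=3: L (sole option 2(W) is W)
n=4: W (go to 3, an L position)
n=5: W (go to 1, an L position)
n=6: L (options 5(W), 2(W) are all W)
n=7: W (go to 6, an L position)
n=8: L (options 7(W), 4(W), 0(W) are all W)
n=9: W (go to 8, an L position)
n=10: W (go to 6, an L position)
n=11: W (go to 3, an L position)
n=12: W (go to 8, an L position)
n=13: L (options 12(W), 9(W), 5(W) are all W)
n=14: W (go to 13, an L position)
n=15: L (options 14(W), 11(W), 7(W) are all W)
n=16: W (go to 15, an L position)
n=17: W (go to 13, an L position)
n=18: L (options 17(W), 14(W), 10(W) are all W)
n=19: W (go to 18, an L position)
n=20: L (options 19(W), 16(W), 12(W) are all W)
n=21: W (go to 20, an L position)
n=22: W (go to 18, an L position)
n=23: W (go to 15, an L position)
n=24: W (go to 20, an L position)
The starting position 24 is W: Maya should remove 4, leaving 20, handing over an L position.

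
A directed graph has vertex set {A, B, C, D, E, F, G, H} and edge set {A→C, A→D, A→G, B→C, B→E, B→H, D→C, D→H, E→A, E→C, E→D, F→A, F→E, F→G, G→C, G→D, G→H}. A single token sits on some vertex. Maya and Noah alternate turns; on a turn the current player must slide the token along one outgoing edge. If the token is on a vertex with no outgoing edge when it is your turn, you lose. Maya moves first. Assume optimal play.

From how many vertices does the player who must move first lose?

3

Compute win/loss labels from the base case upward. A position with no move is L. Any other position is W if it can reach an L in one move, else L.
Every edge goes from a vertex to one that appears earlier in the order H, C, D, G, A, E, B, F, so processing vertices in that order labels each vertex after all of its successors.
H: no outgoing edge → L
C: no outgoing edge → L
D: reaches L-position C → W
G: reaches L-position C → W
A: reaches L-position C → W
E: reaches L-position C → W
B: reaches L-position C → W
F: only reaches E(W), A(W), G(W), all W → L
The L vertices are C, F, H; that is 3 in all.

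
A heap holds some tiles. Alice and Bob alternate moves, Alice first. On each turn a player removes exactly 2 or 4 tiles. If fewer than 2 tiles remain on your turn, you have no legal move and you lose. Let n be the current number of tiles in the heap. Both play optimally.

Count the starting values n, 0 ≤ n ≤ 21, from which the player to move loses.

Use the standard recursion: the mover loses at a terminal position; elsewhere, the mover wins exactly when some move hands the opponent an L position.
n=0: no move → L
n=1: no move → L
n=2: W (go to 0, an L position)
n=3: W (go to 1, an L position)
n=4: W (go to 0, an L position)
n=5: W (go to 1, an L position)
n=6: L (options 4(W), 2(W) are all W)
n=7: L (options 5(W), 3(W) are all W)
n=8: W (go to 6, an L position)
n=9: W (go to 7, an L position)
n=10: W (go to 6, an L position)
n=11: W (go to 7, an L position)
n=12: L (options 10(W), 8(W) are all W)
n=13: L (options 11(W), 9(W) are all W)
n=14: W (go to 12, an L position)
n=15: W (go to 13, an L position)
n=16: W (go to 12, an L position)
n=17: W (go to 13, an L position)
n=18: L (options 16(W), 14(W) are all W)
n=19: L (options 17(W), 15(W) are all W)
n=20: W (go to 18, an L position)
n=21: W (go to 19, an L position)
L entries with 0 ≤ n ≤ 21: n = 0, 1, 6, 7, 12, 13, 18, 19; that makes 8.

8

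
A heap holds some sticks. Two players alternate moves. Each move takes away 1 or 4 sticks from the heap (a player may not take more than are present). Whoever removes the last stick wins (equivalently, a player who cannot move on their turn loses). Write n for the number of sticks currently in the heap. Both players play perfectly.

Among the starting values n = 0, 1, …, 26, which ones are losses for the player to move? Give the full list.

0, 2, 5, 7, 10, 12, 15, 17, 20, 22, 25

Classify positions by backward induction: terminal positions (no move available) are L. From any other position, the mover wins iff some move reaches an L.
n=0: no move → L
n=1: reaches L-position 0 → W
n=2: only reaches 1(W), which is W → L
n=3: reaches L-position 2 → W
n=4: reaches L-position 0 → W
n=5: only reaches 4(W), 1(W), all W → L
n=6: reaches L-position 5 → W
n=7: only reaches 6(W), 3(W), all W → L
n=8: reaches L-position 7 → W
n=9: reaches L-position 5 → W
n=10: only reaches 9(W), 6(W), all W → L
n=11: reaches L-position 10 → W
n=12: only reaches 11(W), 8(W), all W → L
n=13: reaches L-position 12 → W
n=14: reaches L-position 10 → W
n=15: only reaches 14(W), 11(W), all W → L
n=16: reaches L-position 15 → W
n=17: only reaches 16(W), 13(W), all W → L
n=18: reaches L-position 17 → W
n=19: reaches L-position 15 → W
n=20: only reaches 19(W), 16(W), all W → L
n=21: reaches L-position 20 → W
n=22: only reaches 21(W), 18(W), all W → L
n=23: reaches L-position 22 → W
n=24: reaches L-position 20 → W
n=25: only reaches 24(W), 21(W), all W → L
n=26: reaches L-position 25 → W
The losing starting values of n are exactly the entries labelled L in this table (11 of them).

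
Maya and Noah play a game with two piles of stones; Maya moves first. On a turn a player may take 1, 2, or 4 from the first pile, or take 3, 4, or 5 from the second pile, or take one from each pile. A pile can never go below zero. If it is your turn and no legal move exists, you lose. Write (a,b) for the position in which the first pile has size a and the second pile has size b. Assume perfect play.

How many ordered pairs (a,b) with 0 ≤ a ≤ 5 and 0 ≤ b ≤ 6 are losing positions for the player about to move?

Positions with no move are L. A position that does have a move is losing for the player to move precisely when every available move leads to a winning position for the opponent. Fill in the labels:
Every move lowers a or b (never raises either), so fill the grid row by row in increasing a, and left to right within a row: each cell's successors are then already labelled.
      b=0  b=1  b=2  b=3  b=4  b=5  b=6
a=0:    L    L    L    W    W    W    W
a=1:    W    W    W    W    L    L    L
a=2:    W    W    W    L    W    W    W
a=3:    L    L    L    W    W    W    W
a=4:    W    W    W    W    L    L    L
a=5:    W    W    W    L    W    W    W
Cells with no legal move (terminal, hence L): (0,0), (0,1), (0,2).
The remaining L cells, each justified by listing all of its moves:
(1,4): L (options (0,4)(W), (1,1)(W), (1,0)(W), (0,3)(W) are all W)
(1,5): L (options (0,5)(W), (1,2)(W), (1,1)(W), (1,0)(W), (0,4)(W) are all W)
(1,6): L (options (0,6)(W), (1,3)(W), (1,2)(W), (1,1)(W), (0,5)(W) are all W)
(2,3): L (options (1,3)(W), (0,3)(W), (2,0)(W), (1,2)(W) are all W)
(3,0): L (options (2,0)(W), (1,0)(W) are all W)
(3,1): L (options (2,1)(W), (1,1)(W), (2,0)(W) are all W)
(3,2): L (options (2,2)(W), (1,2)(W), (2,1)(W) are all W)
(4,4): L (options (3,4)(W), (2,4)(W), (0,4)(W), (4,1)(W), (4,0)(W), (3,3)(W) are all W)
(4,5): L (options (3,5)(W), (2,5)(W), (0,5)(W), (4,2)(W), (4,1)(W), (4,0)(W), (3,4)(W) are all W)
(4,6): L (options (3,6)(W), (2,6)(W), (0,6)(W), (4,3)(W), (4,2)(W), (4,1)(W), (3,5)(W) are all W)
(5,3): L (options (4,3)(W), (3,3)(W), (1,3)(W), (5,0)(W), (4,2)(W) are all W)
Every other cell has at least one move into one of the L cells above, so it is W.
L cells per row: a=0: 3, a=1: 3, a=2: 1, a=3: 3, a=4: 3, a=5: 1; total 14.

14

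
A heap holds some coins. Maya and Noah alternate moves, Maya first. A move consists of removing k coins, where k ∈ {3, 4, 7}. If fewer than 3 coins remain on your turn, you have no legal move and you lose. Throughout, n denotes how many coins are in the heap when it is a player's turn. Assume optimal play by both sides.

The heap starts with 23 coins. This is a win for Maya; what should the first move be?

Remove 3, leaving 20.

Positions with no move are L. A position that does have a move is losing for the player to move precisely when every available move leads to a winning position for the opponent. Fill in the labels:
n=0: no move → L
n=1: no move → L
n=2: no move → L
n=3: can move to 0, which is L ⇒ W
n=4: can move to 1, which is L ⇒ W
n=5: can move to 2, which is L ⇒ W
n=6: can move to 2, which is L ⇒ W
n=7: can move to 0, which is L ⇒ W
n=8: can move to 1, which is L ⇒ W
n=9: can move to 2, which is L ⇒ W
n=10: moves to 7(W), 6(W), 3(W); every one is W ⇒ L
n=11: moves to 8(W), 7(W), 4(W); every one is W ⇒ L
n=12: moves to 9(W), 8(W), 5(W); every one is W ⇒ L
n=13: can move to 10, which is L ⇒ W
n=14: can move to 11, which is L ⇒ W
n=15: can move to 12, which is L ⇒ W
n=16: can move to 12, which is L ⇒ W
n=17: can move to 10, which is L ⇒ W
n=18: can move to 11, which is L ⇒ W
n=19: can move to 12, which is L ⇒ W
n=20: moves to 17(W), 16(W), 13(W); every one is W ⇒ L
n=21: moves to 18(W), 17(W), 14(W); every one is W ⇒ L
n=22: moves to 19(W), 18(W), 15(W); every one is W ⇒ L
n=23: can move to 20, which is L ⇒ W
From 23, the L positions reachable in one move are: 20.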